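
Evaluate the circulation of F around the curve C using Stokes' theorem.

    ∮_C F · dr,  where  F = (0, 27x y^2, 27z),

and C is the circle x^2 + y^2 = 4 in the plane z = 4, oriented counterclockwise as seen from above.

Let S be the flat disk x^2 + y^2 ≤ 4 in the plane z = 4, with upward unit normal n̂ = ẑ. By Stokes' theorem,

    ∮_C F · dr = ∬_S (∇ × F) · n̂ dS = ∬_D (curl F)_z dA,

where D is the disk x^2 + y^2 ≤ 4.

Compute the curl of F = (0, 27x y^2, 27z):
    (∇ × F)_x = ∂F_z/∂y - ∂F_y/∂z = 0,
    (∇ × F)_y = ∂F_x/∂z - ∂F_z/∂x = 0,
    (∇ × F)_z = ∂F_y/∂x - ∂F_x/∂y = 27y^2.

On z = 4, (curl F)_z = 27y^2.

Convert to polar (x = r cos θ, y = r sin θ, dA = r dr dθ); the integrand becomes 27r^2sin(θ)^2, so

    ∬_D (curl F)_z dA = ∫_0^{2π} ∫_0^{2} (27r^2sin(θ)^2) · r dr dθ.

Inner (r from 0 to 2): 108sin(θ)^2.
Outer (θ from 0 to 2π): 108π.

Therefore ∮_C F · dr = 108π.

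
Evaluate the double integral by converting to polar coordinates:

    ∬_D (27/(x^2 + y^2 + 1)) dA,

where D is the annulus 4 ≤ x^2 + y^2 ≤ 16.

The region D is 2 ≤ r ≤ 4, 0 ≤ θ ≤ 2π in polar coordinates, where x = r cos(θ), y = r sin(θ), and dA = r dr dθ.

Under the substitution, the integrand becomes 27/(r^2 + 1), so

    ∬_D (27/(x^2 + y^2 + 1)) dA = ∫_{0}^{2π} ∫_{2}^{4} (27/(r^2 + 1)) · r dr dθ.

Inner integral (in r): ∫_{2}^{4} (27/(r^2 + 1)) · r dr = log(9904578032905937sqrt(85)/6103515625).

Outer integral (in θ): ∫_{0}^{2π} (log(9904578032905937sqrt(85)/6103515625)) dθ = log((9904578032905937sqrt(85)/6103515625)^(2π)).

Therefore ∬_D (27/(x^2 + y^2 + 1)) dA = log((9904578032905937sqrt(85)/6103515625)^(2π)).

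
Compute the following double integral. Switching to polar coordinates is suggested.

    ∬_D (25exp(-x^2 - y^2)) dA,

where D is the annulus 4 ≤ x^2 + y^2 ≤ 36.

The region D is 2 ≤ r ≤ 6, 0 ≤ θ ≤ 2π in polar coordinates, where x = r cos(θ), y = r sin(θ), and dA = r dr dθ.

Under the substitution, the integrand becomes 25exp(-r^2), so

    ∬_D (25exp(-x^2 - y^2)) dA = ∫_{0}^{2π} ∫_{2}^{6} (25exp(-r^2)) · r dr dθ.

Inner integral (in r): ∫_{2}^{6} (25exp(-r^2)) · r dr = -(25 - 25exp(32))exp(-36)/2.

Outer integral (in θ): ∫_{0}^{2π} (-(25 - 25exp(32))exp(-36)/2) dθ = -25π (1 - exp(32))exp(-36).

Therefore ∬_D (25exp(-x^2 - y^2)) dA = -25π (1 - exp(32))exp(-36).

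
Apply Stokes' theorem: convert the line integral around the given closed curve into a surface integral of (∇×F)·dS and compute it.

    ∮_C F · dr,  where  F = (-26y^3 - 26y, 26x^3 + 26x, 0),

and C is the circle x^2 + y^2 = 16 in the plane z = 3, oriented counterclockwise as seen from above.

Let S be the flat disk x^2 + y^2 ≤ 16 in the plane z = 3, with upward unit normal n̂ = ẑ. By Stokes' theorem,

    ∮_C F · dr = ∬_S (∇ × F) · n̂ dS = ∬_D (curl F)_z dA,

where D is the disk x^2 + y^2 ≤ 16.

Compute the curl of F = (-26y^3 - 26y, 26x^3 + 26x, 0):
    (∇ × F)_x = ∂F_z/∂y - ∂F_y/∂z = 0,
    (∇ × F)_y = ∂F_x/∂z - ∂F_z/∂x = 0,
    (∇ × F)_z = ∂F_y/∂x - ∂F_x/∂y = 78x^2 + 78y^2 + 52.

On z = 3, (curl F)_z = 78x^2 + 78y^2 + 52.

Convert to polar (x = r cos θ, y = r sin θ, dA = r dr dθ); the integrand becomes 78r^2 + 52, so

    ∬_D (curl F)_z dA = ∫_0^{2π} ∫_0^{4} (78r^2 + 52) · r dr dθ.

Inner (r from 0 to 4): 5408.
Outer (θ from 0 to 2π): 10816π.

Therefore ∮_C F · dr = 10816π.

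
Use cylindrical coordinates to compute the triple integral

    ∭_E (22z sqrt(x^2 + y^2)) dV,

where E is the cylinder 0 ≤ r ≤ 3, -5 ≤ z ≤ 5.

In cylindrical coordinates, x = r cos(θ), y = r sin(θ), z = z, and dV = r dr dθ dz.

The integrand becomes 22r z, so

    ∭_E (22z sqrt(x^2 + y^2)) dV = ∫_{0}^{2π} ∫_{0}^{3} ∫_{-5}^{5} (22r z) · r dz dr dθ.

Inner (z): 0.
Middle (r from 0 to 3): 0.
Outer (θ): 0.

Therefore the triple integral equals 0.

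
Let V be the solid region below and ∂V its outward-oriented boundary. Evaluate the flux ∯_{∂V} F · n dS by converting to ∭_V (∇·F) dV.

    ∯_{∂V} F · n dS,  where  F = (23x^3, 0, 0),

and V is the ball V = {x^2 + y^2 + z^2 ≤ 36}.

By the divergence theorem,

    ∯_{∂V} F · n dS = ∭_V (∇ · F) dV.

Compute the divergence:
    ∇ · F = ∂F_x/∂x + ∂F_y/∂y + ∂F_z/∂z = 69x^2 + 0 + 0 = 69x^2.

In spherical coordinates, x = ρ sin(φ) cos(θ), y = ρ sin(φ) sin(θ), z = ρ cos(φ), dV = ρ^2 sin(φ) dρ dφ dθ, with 0 ≤ ρ ≤ 6, 0 ≤ φ ≤ π, 0 ≤ θ ≤ 2π.

The integrand, after substitution and multiplying by the volume element, becomes (69ρ^2sin(φ)^2cos(θ)^2) · ρ^2 sin(φ), so

    ∭_V (∇·F) dV = ∫_0^{2π} ∫_0^{π} ∫_0^{6} (69ρ^2sin(φ)^2cos(θ)^2) · ρ^2 sin(φ) dρ dφ dθ.

Inner (ρ from 0 to 6): 536544sin(φ)^3cos(θ)^2/5.
Middle (φ from 0 to π): 715392cos(θ)^2/5.
Outer (θ from 0 to 2π): 715392π/5.

Therefore ∯_{∂V} F · n dS = 715392π/5.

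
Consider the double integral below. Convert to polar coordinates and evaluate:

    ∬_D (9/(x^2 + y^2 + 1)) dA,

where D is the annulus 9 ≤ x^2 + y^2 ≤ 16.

The region D is 3 ≤ r ≤ 4, 0 ≤ θ ≤ 2π in polar coordinates, where x = r cos(θ), y = r sin(θ), and dA = r dr dθ.

Under the substitution, the integrand becomes 9/(r^2 + 1), so

    ∬_D (9/(x^2 + y^2 + 1)) dA = ∫_{0}^{2π} ∫_{3}^{4} (9/(r^2 + 1)) · r dr dθ.

Inner integral (in r): ∫_{3}^{4} (9/(r^2 + 1)) · r dr = log(83521sqrt(170)/100000).

Outer integral (in θ): ∫_{0}^{2π} (log(83521sqrt(170)/100000)) dθ = log((83521sqrt(170)/100000)^(2π)).

Therefore ∬_D (9/(x^2 + y^2 + 1)) dA = log((83521sqrt(170)/100000)^(2π)).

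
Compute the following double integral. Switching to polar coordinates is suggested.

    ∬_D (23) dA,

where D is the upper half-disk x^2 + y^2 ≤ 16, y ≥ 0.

The region D is 0 ≤ r ≤ 4, 0 ≤ θ ≤ π in polar coordinates, where x = r cos(θ), y = r sin(θ), and dA = r dr dθ.

Under the substitution, the integrand becomes 23, so

    ∬_D (23) dA = ∫_{0}^{π} ∫_{0}^{4} (23) · r dr dθ.

Inner integral (in r): ∫_{0}^{4} (23) · r dr = 184.

Outer integral (in θ): ∫_{0}^{π} (184) dθ = 184π.

Therefore ∬_D (23) dA = 184π.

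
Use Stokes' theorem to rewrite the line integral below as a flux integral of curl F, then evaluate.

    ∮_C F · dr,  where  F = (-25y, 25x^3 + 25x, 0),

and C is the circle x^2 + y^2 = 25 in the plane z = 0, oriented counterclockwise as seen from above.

Let S be the flat disk x^2 + y^2 ≤ 25 in the plane z = 0, with upward unit normal n̂ = ẑ. By Stokes' theorem,

    ∮_C F · dr = ∬_S (∇ × F) · n̂ dS = ∬_D (curl F)_z dA,

where D is the disk x^2 + y^2 ≤ 25.

Compute the curl of F = (-25y, 25x^3 + 25x, 0):
    (∇ × F)_x = ∂F_z/∂y - ∂F_y/∂z = 0,
    (∇ × F)_y = ∂F_x/∂z - ∂F_z/∂x = 0,
    (∇ × F)_z = ∂F_y/∂x - ∂F_x/∂y = 75x^2 + 50.

On z = 0, (curl F)_z = 75x^2 + 50.

Convert to polar (x = r cos θ, y = r sin θ, dA = r dr dθ); the integrand becomes 75r^2cos(θ)^2 + 50, so

    ∬_D (curl F)_z dA = ∫_0^{2π} ∫_0^{5} (75r^2cos(θ)^2 + 50) · r dr dθ.

Inner (r from 0 to 5): 46875cos(θ)^2/4 + 625.
Outer (θ from 0 to 2π): 51875π/4.

Therefore ∮_C F · dr = 51875π/4.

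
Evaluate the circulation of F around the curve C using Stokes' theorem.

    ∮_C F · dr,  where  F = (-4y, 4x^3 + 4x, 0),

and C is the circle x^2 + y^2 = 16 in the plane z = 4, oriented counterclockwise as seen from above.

Let S be the flat disk x^2 + y^2 ≤ 16 in the plane z = 4, with upward unit normal n̂ = ẑ. By Stokes' theorem,

    ∮_C F · dr = ∬_S (∇ × F) · n̂ dS = ∬_D (curl F)_z dA,

where D is the disk x^2 + y^2 ≤ 16.

Compute the curl of F = (-4y, 4x^3 + 4x, 0):
    (∇ × F)_x = ∂F_z/∂y - ∂F_y/∂z = 0,
    (∇ × F)_y = ∂F_x/∂z - ∂F_z/∂x = 0,
    (∇ × F)_z = ∂F_y/∂x - ∂F_x/∂y = 12x^2 + 8.

On z = 4, (curl F)_z = 12x^2 + 8.

Convert to polar (x = r cos θ, y = r sin θ, dA = r dr dθ); the integrand becomes 12r^2cos(θ)^2 + 8, so

    ∬_D (curl F)_z dA = ∫_0^{2π} ∫_0^{4} (12r^2cos(θ)^2 + 8) · r dr dθ.

Inner (r from 0 to 4): 768cos(θ)^2 + 64.
Outer (θ from 0 to 2π): 896π.

Therefore ∮_C F · dr = 896π.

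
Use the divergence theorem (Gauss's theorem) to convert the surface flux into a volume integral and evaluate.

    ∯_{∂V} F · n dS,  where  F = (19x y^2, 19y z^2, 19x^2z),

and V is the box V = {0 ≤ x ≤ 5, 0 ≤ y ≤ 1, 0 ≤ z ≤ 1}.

By the divergence theorem,

    ∯_{∂V} F · n dS = ∭_V (∇ · F) dV.

Compute the divergence:
    ∇ · F = ∂F_x/∂x + ∂F_y/∂y + ∂F_z/∂z = 19y^2 + 19z^2 + 19x^2 = 19x^2 + 19y^2 + 19z^2.

V is a rectangular box, so dV = dx dy dz with 0 ≤ x ≤ 5, 0 ≤ y ≤ 1, 0 ≤ z ≤ 1.

Integrate (19x^2 + 19y^2 + 19z^2) over V as an iterated integral:

    ∭_V (∇·F) dV = ∫_0^{5} ∫_0^{1} ∫_0^{1} (19x^2 + 19y^2 + 19z^2) dz dy dx.

Inner (z from 0 to 1): 19x^2 + 19y^2 + 19/3.
Middle (y from 0 to 1): 19x^2 + 38/3.
Outer (x from 0 to 5): 855.

Therefore ∯_{∂V} F · n dS = 855.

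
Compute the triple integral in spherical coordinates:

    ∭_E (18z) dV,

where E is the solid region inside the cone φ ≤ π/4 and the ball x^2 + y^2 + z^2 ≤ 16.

In spherical coordinates, x = ρ sin(φ) cos(θ), y = ρ sin(φ) sin(θ), z = ρ cos(φ), and dV = ρ^2 sin(φ) dρ dφ dθ.

The integrand becomes 18ρ cos(φ), so

    ∭_E (18z) dV = ∫_{0}^{2π} ∫_{0}^{π/4} ∫_{0}^{4} (18ρ cos(φ)) · ρ^2 sin(φ) dρ dφ dθ.

Inner (ρ): 576sin(2φ).
Middle (φ): 288.
Outer (θ): 576π.

Therefore the triple integral equals 576π.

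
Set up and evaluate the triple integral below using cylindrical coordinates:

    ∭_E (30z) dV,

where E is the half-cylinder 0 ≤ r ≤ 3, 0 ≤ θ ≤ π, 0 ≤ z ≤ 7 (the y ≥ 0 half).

In cylindrical coordinates, x = r cos(θ), y = r sin(θ), z = z, and dV = r dr dθ dz.

The integrand becomes 30z, so

    ∭_E (30z) dV = ∫_{0}^{π} ∫_{0}^{3} ∫_{0}^{7} (30z) · r dz dr dθ.

Inner (z): 735r.
Middle (r from 0 to 3): 6615/2.
Outer (θ): 6615π/2.

Therefore the triple integral equals 6615π/2.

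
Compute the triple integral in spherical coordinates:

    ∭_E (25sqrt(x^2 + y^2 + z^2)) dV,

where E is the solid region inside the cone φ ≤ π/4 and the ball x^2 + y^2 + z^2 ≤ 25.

In spherical coordinates, x = ρ sin(φ) cos(θ), y = ρ sin(φ) sin(θ), z = ρ cos(φ), and dV = ρ^2 sin(φ) dρ dφ dθ.

The integrand becomes 25ρ, so

    ∭_E (25sqrt(x^2 + y^2 + z^2)) dV = ∫_{0}^{2π} ∫_{0}^{π/4} ∫_{0}^{5} (25ρ) · ρ^2 sin(φ) dρ dφ dθ.

Inner (ρ): 15625sin(φ)/4.
Middle (φ): 15625/4 - 15625sqrt(2)/8.
Outer (θ): 15625π (2 - sqrt(2))/4.

Therefore the triple integral equals 15625π (2 - sqrt(2))/4.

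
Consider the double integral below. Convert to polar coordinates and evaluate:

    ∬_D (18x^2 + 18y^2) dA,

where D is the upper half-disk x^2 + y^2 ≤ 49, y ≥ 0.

The region D is 0 ≤ r ≤ 7, 0 ≤ θ ≤ π in polar coordinates, where x = r cos(θ), y = r sin(θ), and dA = r dr dθ.

Under the substitution, the integrand becomes 18r^2, so

    ∬_D (18x^2 + 18y^2) dA = ∫_{0}^{π} ∫_{0}^{7} (18r^2) · r dr dθ.

Inner integral (in r): ∫_{0}^{7} (18r^2) · r dr = 21609/2.

Outer integral (in θ): ∫_{0}^{π} (21609/2) dθ = 21609π/2.

Therefore ∬_D (18x^2 + 18y^2) dA = 21609π/2.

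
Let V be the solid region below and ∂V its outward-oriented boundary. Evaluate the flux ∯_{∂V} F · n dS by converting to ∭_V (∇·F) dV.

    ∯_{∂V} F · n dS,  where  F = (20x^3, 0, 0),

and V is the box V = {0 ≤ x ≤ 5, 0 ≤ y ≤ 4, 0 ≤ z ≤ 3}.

By the divergence theorem,

    ∯_{∂V} F · n dS = ∭_V (∇ · F) dV.

Compute the divergence:
    ∇ · F = ∂F_x/∂x + ∂F_y/∂y + ∂F_z/∂z = 60x^2 + 0 + 0 = 60x^2.

V is a rectangular box, so dV = dx dy dz with 0 ≤ x ≤ 5, 0 ≤ y ≤ 4, 0 ≤ z ≤ 3.

Integrate (60x^2) over V as an iterated integral:

    ∭_V (∇·F) dV = ∫_0^{5} ∫_0^{4} ∫_0^{3} (60x^2) dz dy dx.

Inner (z from 0 to 3): 180x^2.
Middle (y from 0 to 4): 720x^2.
Outer (x from 0 to 5): 30000.

Therefore ∯_{∂V} F · n dS = 30000.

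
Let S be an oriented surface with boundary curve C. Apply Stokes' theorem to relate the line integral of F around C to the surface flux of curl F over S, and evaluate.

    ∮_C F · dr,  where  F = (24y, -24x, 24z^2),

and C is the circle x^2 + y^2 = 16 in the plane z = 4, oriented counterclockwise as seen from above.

Let S be the flat disk x^2 + y^2 ≤ 16 in the plane z = 4, with upward unit normal n̂ = ẑ. By Stokes' theorem,

    ∮_C F · dr = ∬_S (∇ × F) · n̂ dS = ∬_D (curl F)_z dA,

where D is the disk x^2 + y^2 ≤ 16.

Compute the curl of F = (24y, -24x, 24z^2):
    (∇ × F)_x = ∂F_z/∂y - ∂F_y/∂z = 0,
    (∇ × F)_y = ∂F_x/∂z - ∂F_z/∂x = 0,
    (∇ × F)_z = ∂F_y/∂x - ∂F_x/∂y = -48.

On z = 4, (curl F)_z = -48.

Convert to polar (x = r cos θ, y = r sin θ, dA = r dr dθ); the integrand becomes -48, so

    ∬_D (curl F)_z dA = ∫_0^{2π} ∫_0^{4} (-48) · r dr dθ.

Inner (r from 0 to 4): -384.
Outer (θ from 0 to 2π): -768π.

Therefore ∮_C F · dr = -768π.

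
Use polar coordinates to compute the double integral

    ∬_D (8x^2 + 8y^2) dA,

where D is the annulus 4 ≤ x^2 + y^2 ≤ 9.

The region D is 2 ≤ r ≤ 3, 0 ≤ θ ≤ 2π in polar coordinates, where x = r cos(θ), y = r sin(θ), and dA = r dr dθ.

Under the substitution, the integrand becomes 8r^2, so

    ∬_D (8x^2 + 8y^2) dA = ∫_{0}^{2π} ∫_{2}^{3} (8r^2) · r dr dθ.

Inner integral (in r): ∫_{2}^{3} (8r^2) · r dr = 130.

Outer integral (in θ): ∫_{0}^{2π} (130) dθ = 260π.

Therefore ∬_D (8x^2 + 8y^2) dA = 260π.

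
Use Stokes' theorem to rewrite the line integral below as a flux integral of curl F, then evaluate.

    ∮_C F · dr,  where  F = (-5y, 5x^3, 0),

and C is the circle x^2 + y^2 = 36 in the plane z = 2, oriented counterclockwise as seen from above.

Let S be the flat disk x^2 + y^2 ≤ 36 in the plane z = 2, with upward unit normal n̂ = ẑ. By Stokes' theorem,

    ∮_C F · dr = ∬_S (∇ × F) · n̂ dS = ∬_D (curl F)_z dA,

where D is the disk x^2 + y^2 ≤ 36.

Compute the curl of F = (-5y, 5x^3, 0):
    (∇ × F)_x = ∂F_z/∂y - ∂F_y/∂z = 0,
    (∇ × F)_y = ∂F_x/∂z - ∂F_z/∂x = 0,
    (∇ × F)_z = ∂F_y/∂x - ∂F_x/∂y = 15x^2 + 5.

On z = 2, (curl F)_z = 15x^2 + 5.

Convert to polar (x = r cos θ, y = r sin θ, dA = r dr dθ); the integrand becomes 15r^2cos(θ)^2 + 5, so

    ∬_D (curl F)_z dA = ∫_0^{2π} ∫_0^{6} (15r^2cos(θ)^2 + 5) · r dr dθ.

Inner (r from 0 to 6): 4860cos(θ)^2 + 90.
Outer (θ from 0 to 2π): 5040π.

Therefore ∮_C F · dr = 5040π.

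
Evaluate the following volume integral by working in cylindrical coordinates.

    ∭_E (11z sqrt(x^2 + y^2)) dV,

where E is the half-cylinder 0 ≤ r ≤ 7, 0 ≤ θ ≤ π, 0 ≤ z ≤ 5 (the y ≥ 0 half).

In cylindrical coordinates, x = r cos(θ), y = r sin(θ), z = z, and dV = r dr dθ dz.

The integrand becomes 11r z, so

    ∭_E (11z sqrt(x^2 + y^2)) dV = ∫_{0}^{π} ∫_{0}^{7} ∫_{0}^{5} (11r z) · r dz dr dθ.

Inner (z): 275r^2/2.
Middle (r from 0 to 7): 94325/6.
Outer (θ): 94325π/6.

Therefore the triple integral equals 94325π/6.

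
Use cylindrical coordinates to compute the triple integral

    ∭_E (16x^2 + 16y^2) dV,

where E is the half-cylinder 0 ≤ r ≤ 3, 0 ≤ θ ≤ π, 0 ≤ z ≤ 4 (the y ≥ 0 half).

In cylindrical coordinates, x = r cos(θ), y = r sin(θ), z = z, and dV = r dr dθ dz.

The integrand becomes 16r^2, so

    ∭_E (16x^2 + 16y^2) dV = ∫_{0}^{π} ∫_{0}^{3} ∫_{0}^{4} (16r^2) · r dz dr dθ.

Inner (z): 64r^3.
Middle (r from 0 to 3): 1296.
Outer (θ): 1296π.

Therefore the triple integral equals 1296π.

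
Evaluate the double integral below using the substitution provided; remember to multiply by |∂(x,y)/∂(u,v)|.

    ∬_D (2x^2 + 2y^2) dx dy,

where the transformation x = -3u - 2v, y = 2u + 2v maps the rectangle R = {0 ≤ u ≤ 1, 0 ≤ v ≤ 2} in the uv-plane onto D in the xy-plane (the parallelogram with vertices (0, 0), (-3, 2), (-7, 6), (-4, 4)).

Compute the Jacobian determinant of (x, y) with respect to (u, v):

    ∂(x,y)/∂(u,v) = | -3  -2 | = (-3)(2) - (-2)(2) = -2.
                   | 2  2 |

Its absolute value is |J| = 2 (the area scaling factor).

Substituting x = -3u - 2v, y = 2u + 2v into the integrand,

    2x^2 + 2y^2 → 26u^2 + 40u v + 16v^2,

so the integral becomes

    ∬_R (26u^2 + 40u v + 16v^2) · |J| du dv = ∫_0^1 ∫_0^2 (52u^2 + 80u v + 32v^2) dv du.

Inner (v): 104u^2 + 160u + 256/3.
Outer (u): 200.

Therefore ∬_D (2x^2 + 2y^2) dx dy = 200.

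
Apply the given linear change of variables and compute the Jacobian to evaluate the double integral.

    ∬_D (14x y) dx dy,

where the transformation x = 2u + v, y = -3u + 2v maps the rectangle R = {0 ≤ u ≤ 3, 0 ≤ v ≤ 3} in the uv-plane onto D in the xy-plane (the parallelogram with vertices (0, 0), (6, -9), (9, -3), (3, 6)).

Compute the Jacobian determinant of (x, y) with respect to (u, v):

    ∂(x,y)/∂(u,v) = | 2  1 | = (2)(2) - (1)(-3) = 7.
                   | -3  2 |

Its absolute value is |J| = 7 (the area scaling factor).

Substituting x = 2u + v, y = -3u + 2v into the integrand,

    14x y → -84u^2 + 14u v + 28v^2,

so the integral becomes

    ∬_R (-84u^2 + 14u v + 28v^2) · |J| du dv = ∫_0^3 ∫_0^3 (-588u^2 + 98u v + 196v^2) dv du.

Inner (v): -1764u^2 + 441u + 1764.
Outer (u): -17199/2.

Therefore ∬_D (14x y) dx dy = -17199/2.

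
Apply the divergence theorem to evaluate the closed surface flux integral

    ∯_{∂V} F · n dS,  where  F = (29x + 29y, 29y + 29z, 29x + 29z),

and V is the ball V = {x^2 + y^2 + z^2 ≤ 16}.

By the divergence theorem,

    ∯_{∂V} F · n dS = ∭_V (∇ · F) dV.

Compute the divergence:
    ∇ · F = ∂F_x/∂x + ∂F_y/∂y + ∂F_z/∂z = 29 + 29 + 29 = 87.

In spherical coordinates, x = ρ sin(φ) cos(θ), y = ρ sin(φ) sin(θ), z = ρ cos(φ), dV = ρ^2 sin(φ) dρ dφ dθ, with 0 ≤ ρ ≤ 4, 0 ≤ φ ≤ π, 0 ≤ θ ≤ 2π.

The integrand, after substitution and multiplying by the volume element, becomes (87) · ρ^2 sin(φ), so

    ∭_V (∇·F) dV = ∫_0^{2π} ∫_0^{π} ∫_0^{4} (87) · ρ^2 sin(φ) dρ dφ dθ.

Inner (ρ from 0 to 4): 1856sin(φ).
Middle (φ from 0 to π): 3712.
Outer (θ from 0 to 2π): 7424π.

Therefore ∯_{∂V} F · n dS = 7424π.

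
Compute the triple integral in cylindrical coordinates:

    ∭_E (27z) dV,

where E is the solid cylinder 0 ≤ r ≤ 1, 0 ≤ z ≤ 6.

In cylindrical coordinates, x = r cos(θ), y = r sin(θ), z = z, and dV = r dr dθ dz.

The integrand becomes 27z, so

    ∭_E (27z) dV = ∫_{0}^{2π} ∫_{0}^{1} ∫_{0}^{6} (27z) · r dz dr dθ.

Inner (z): 486r.
Middle (r from 0 to 1): 243.
Outer (θ): 486π.

Therefore the triple integral equals 486π.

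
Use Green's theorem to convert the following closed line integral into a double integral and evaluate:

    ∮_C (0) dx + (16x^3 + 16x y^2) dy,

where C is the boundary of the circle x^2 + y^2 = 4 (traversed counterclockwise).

Green's theorem converts the closed line integral into a double integral over the enclosed region D:

    ∮_C P dx + Q dy = ∬_D (∂Q/∂x - ∂P/∂y) dA.

Here P = 0, Q = 16x^3 + 16x y^2, so

    ∂Q/∂x = 48x^2 + 16y^2,    ∂P/∂y = 0,
    ∂Q/∂x - ∂P/∂y = 48x^2 + 16y^2.

D is the region x^2 + y^2 ≤ 4. Evaluating the double integral:

In polar coordinates (x = r cos θ, y = r sin θ, dA = r dr dθ) the integrand becomes 16r^2(cos(2θ) + 2), so

    ∬_D (48x^2 + 16y^2) dA = ∫_0^{2π} ∫_0^{2} (16r^2(cos(2θ) + 2)) · r dr dθ.

Inner (r from 0 to 2): 64cos(2θ) + 128.
Outer (θ from 0 to 2π): 256π.

Therefore ∮_C P dx + Q dy = 256π.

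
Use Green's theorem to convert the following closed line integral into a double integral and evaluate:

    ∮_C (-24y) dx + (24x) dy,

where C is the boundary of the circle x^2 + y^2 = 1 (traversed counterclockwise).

Green's theorem converts the closed line integral into a double integral over the enclosed region D:

    ∮_C P dx + Q dy = ∬_D (∂Q/∂x - ∂P/∂y) dA.

Here P = -24y, Q = 24x, so

    ∂Q/∂x = 24,    ∂P/∂y = -24,
    ∂Q/∂x - ∂P/∂y = 48.

D is the region x^2 + y^2 ≤ 1. Evaluating the double integral:

In polar coordinates (x = r cos θ, y = r sin θ, dA = r dr dθ) the integrand becomes 48, so

    ∬_D (48) dA = ∫_0^{2π} ∫_0^{1} (48) · r dr dθ.

Inner (r from 0 to 1): 24.
Outer (θ from 0 to 2π): 48π.

Therefore ∮_C P dx + Q dy = 48π.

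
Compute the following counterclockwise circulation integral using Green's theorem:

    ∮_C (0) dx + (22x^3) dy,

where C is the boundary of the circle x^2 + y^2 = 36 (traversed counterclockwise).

Green's theorem converts the closed line integral into a double integral over the enclosed region D:

    ∮_C P dx + Q dy = ∬_D (∂Q/∂x - ∂P/∂y) dA.

Here P = 0, Q = 22x^3, so

    ∂Q/∂x = 66x^2,    ∂P/∂y = 0,
    ∂Q/∂x - ∂P/∂y = 66x^2.

D is the region x^2 + y^2 ≤ 36. Evaluating the double integral:

In polar coordinates (x = r cos θ, y = r sin θ, dA = r dr dθ) the integrand becomes 66r^2cos(θ)^2, so

    ∬_D (66x^2) dA = ∫_0^{2π} ∫_0^{6} (66r^2cos(θ)^2) · r dr dθ.

Inner (r from 0 to 6): 21384cos(θ)^2.
Outer (θ from 0 to 2π): 21384π.

Therefore ∮_C P dx + Q dy = 21384π.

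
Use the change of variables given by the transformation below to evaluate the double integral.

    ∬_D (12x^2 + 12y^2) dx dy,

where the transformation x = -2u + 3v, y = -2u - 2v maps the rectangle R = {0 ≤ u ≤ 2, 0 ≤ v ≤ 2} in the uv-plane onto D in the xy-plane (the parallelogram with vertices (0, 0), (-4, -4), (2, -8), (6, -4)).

Compute the Jacobian determinant of (x, y) with respect to (u, v):

    ∂(x,y)/∂(u,v) = | -2  3 | = (-2)(-2) - (3)(-2) = 10.
                   | -2  -2 |

Its absolute value is |J| = 10 (the area scaling factor).

Substituting x = -2u + 3v, y = -2u - 2v into the integrand,

    12x^2 + 12y^2 → 96u^2 - 48u v + 156v^2,

so the integral becomes

    ∬_R (96u^2 - 48u v + 156v^2) · |J| du dv = ∫_0^2 ∫_0^2 (960u^2 - 480u v + 1560v^2) dv du.

Inner (v): 1920u^2 - 960u + 4160.
Outer (u): 11520.

Therefore ∬_D (12x^2 + 12y^2) dx dy = 11520.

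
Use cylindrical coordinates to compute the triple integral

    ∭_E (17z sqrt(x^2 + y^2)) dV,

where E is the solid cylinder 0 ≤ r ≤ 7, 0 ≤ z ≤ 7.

In cylindrical coordinates, x = r cos(θ), y = r sin(θ), z = z, and dV = r dr dθ dz.

The integrand becomes 17r z, so

    ∭_E (17z sqrt(x^2 + y^2)) dV = ∫_{0}^{2π} ∫_{0}^{7} ∫_{0}^{7} (17r z) · r dz dr dθ.

Inner (z): 833r^2/2.
Middle (r from 0 to 7): 285719/6.
Outer (θ): 285719π/3.

Therefore the triple integral equals 285719π/3.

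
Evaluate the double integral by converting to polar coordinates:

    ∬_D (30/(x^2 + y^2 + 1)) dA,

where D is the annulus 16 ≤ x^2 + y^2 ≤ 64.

The region D is 4 ≤ r ≤ 8, 0 ≤ θ ≤ 2π in polar coordinates, where x = r cos(θ), y = r sin(θ), and dA = r dr dθ.

Under the substitution, the integrand becomes 30/(r^2 + 1), so

    ∬_D (30/(x^2 + y^2 + 1)) dA = ∫_{0}^{2π} ∫_{4}^{8} (30/(r^2 + 1)) · r dr dθ.

Inner integral (in r): ∫_{4}^{8} (30/(r^2 + 1)) · r dr = log(1562069488955406402587890625/2862423051509815793).

Outer integral (in θ): ∫_{0}^{2π} (log(1562069488955406402587890625/2862423051509815793)) dθ = log((1562069488955406402587890625/2862423051509815793)^(2π)).

Therefore ∬_D (30/(x^2 + y^2 + 1)) dA = log((1562069488955406402587890625/2862423051509815793)^(2π)).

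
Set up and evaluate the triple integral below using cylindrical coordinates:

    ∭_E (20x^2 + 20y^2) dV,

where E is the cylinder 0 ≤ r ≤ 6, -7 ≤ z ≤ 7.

In cylindrical coordinates, x = r cos(θ), y = r sin(θ), z = z, and dV = r dr dθ dz.

The integrand becomes 20r^2, so

    ∭_E (20x^2 + 20y^2) dV = ∫_{0}^{2π} ∫_{0}^{6} ∫_{-7}^{7} (20r^2) · r dz dr dθ.

Inner (z): 280r^3.
Middle (r from 0 to 6): 90720.
Outer (θ): 181440π.

Therefore the triple integral equals 181440π.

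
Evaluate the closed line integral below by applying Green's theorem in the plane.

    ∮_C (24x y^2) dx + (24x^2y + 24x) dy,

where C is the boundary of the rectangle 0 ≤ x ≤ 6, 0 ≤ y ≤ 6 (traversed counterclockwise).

Green's theorem converts the closed line integral into a double integral over the enclosed region D:

    ∮_C P dx + Q dy = ∬_D (∂Q/∂x - ∂P/∂y) dA.

Here P = 24x y^2, Q = 24x^2y + 24x, so

    ∂Q/∂x = 48x y + 24,    ∂P/∂y = 48x y,
    ∂Q/∂x - ∂P/∂y = 24.

D is the region 0 ≤ x ≤ 6, 0 ≤ y ≤ 6. Evaluating the double integral:

    ∬_D (24) dA = ∫_0^{6} ∫_0^{6} (24) dy dx.

Inner (y from 0 to 6): 144.
Outer (x from 0 to 6): 864.

Therefore ∮_C P dx + Q dy = 864.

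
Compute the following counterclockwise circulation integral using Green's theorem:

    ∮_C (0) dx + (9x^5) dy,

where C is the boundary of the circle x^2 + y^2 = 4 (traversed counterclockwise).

Green's theorem converts the closed line integral into a double integral over the enclosed region D:

    ∮_C P dx + Q dy = ∬_D (∂Q/∂x - ∂P/∂y) dA.

Here P = 0, Q = 9x^5, so

    ∂Q/∂x = 45x^4,    ∂P/∂y = 0,
    ∂Q/∂x - ∂P/∂y = 45x^4.

D is the region x^2 + y^2 ≤ 4. Evaluating the double integral:

In polar coordinates (x = r cos θ, y = r sin θ, dA = r dr dθ) the integrand becomes 45r^4cos(θ)^4, so

    ∬_D (45x^4) dA = ∫_0^{2π} ∫_0^{2} (45r^4cos(θ)^4) · r dr dθ.

Inner (r from 0 to 2): 480cos(θ)^4.
Outer (θ from 0 to 2π): 360π.

Therefore ∮_C P dx + Q dy = 360π.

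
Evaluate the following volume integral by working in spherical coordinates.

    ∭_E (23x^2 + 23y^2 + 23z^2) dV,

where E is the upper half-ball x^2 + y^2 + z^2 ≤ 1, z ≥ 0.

In spherical coordinates, x = ρ sin(φ) cos(θ), y = ρ sin(φ) sin(θ), z = ρ cos(φ), and dV = ρ^2 sin(φ) dρ dφ dθ.

The integrand becomes 23ρ^2, so

    ∭_E (23x^2 + 23y^2 + 23z^2) dV = ∫_{0}^{2π} ∫_{0}^{π/2} ∫_{0}^{1} (23ρ^2) · ρ^2 sin(φ) dρ dφ dθ.

Inner (ρ): 23sin(φ)/5.
Middle (φ): 23/5.
Outer (θ): 46π/5.

Therefore the triple integral equals 46π/5.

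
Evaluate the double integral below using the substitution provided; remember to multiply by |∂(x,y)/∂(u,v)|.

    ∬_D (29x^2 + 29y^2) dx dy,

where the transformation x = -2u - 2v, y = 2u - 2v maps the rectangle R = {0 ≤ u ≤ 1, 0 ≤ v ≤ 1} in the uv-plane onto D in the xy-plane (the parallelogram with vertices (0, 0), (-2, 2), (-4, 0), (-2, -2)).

Compute the Jacobian determinant of (x, y) with respect to (u, v):

    ∂(x,y)/∂(u,v) = | -2  -2 | = (-2)(-2) - (-2)(2) = 8.
                   | 2  -2 |

Its absolute value is |J| = 8 (the area scaling factor).

Substituting x = -2u - 2v, y = 2u - 2v into the integrand,

    29x^2 + 29y^2 → 232u^2 + 232v^2,

so the integral becomes

    ∬_R (232u^2 + 232v^2) · |J| du dv = ∫_0^1 ∫_0^1 (1856u^2 + 1856v^2) dv du.

Inner (v): 1856u^2 + 1856/3.
Outer (u): 3712/3.

Therefore ∬_D (29x^2 + 29y^2) dx dy = 3712/3.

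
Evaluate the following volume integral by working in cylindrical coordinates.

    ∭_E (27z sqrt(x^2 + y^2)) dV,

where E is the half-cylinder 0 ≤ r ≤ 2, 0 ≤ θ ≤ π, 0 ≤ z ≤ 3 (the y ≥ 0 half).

In cylindrical coordinates, x = r cos(θ), y = r sin(θ), z = z, and dV = r dr dθ dz.

The integrand becomes 27r z, so

    ∭_E (27z sqrt(x^2 + y^2)) dV = ∫_{0}^{π} ∫_{0}^{2} ∫_{0}^{3} (27r z) · r dz dr dθ.

Inner (z): 243r^2/2.
Middle (r from 0 to 2): 324.
Outer (θ): 324π.

Therefore the triple integral equals 324π.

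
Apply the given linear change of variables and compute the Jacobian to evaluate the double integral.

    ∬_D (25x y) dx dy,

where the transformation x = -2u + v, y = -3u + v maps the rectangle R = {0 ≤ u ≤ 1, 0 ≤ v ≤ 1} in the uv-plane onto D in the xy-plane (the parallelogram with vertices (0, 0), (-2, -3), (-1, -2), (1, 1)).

Compute the Jacobian determinant of (x, y) with respect to (u, v):

    ∂(x,y)/∂(u,v) = | -2  1 | = (-2)(1) - (1)(-3) = 1.
                   | -3  1 |

Its absolute value is |J| = 1 (the area scaling factor).

Substituting x = -2u + v, y = -3u + v into the integrand,

    25x y → 150u^2 - 125u v + 25v^2,

so the integral becomes

    ∬_R (150u^2 - 125u v + 25v^2) · |J| du dv = ∫_0^1 ∫_0^1 (150u^2 - 125u v + 25v^2) dv du.

Inner (v): 150u^2 - 125u/2 + 25/3.
Outer (u): 325/12.

Therefore ∬_D (25x y) dx dy = 325/12.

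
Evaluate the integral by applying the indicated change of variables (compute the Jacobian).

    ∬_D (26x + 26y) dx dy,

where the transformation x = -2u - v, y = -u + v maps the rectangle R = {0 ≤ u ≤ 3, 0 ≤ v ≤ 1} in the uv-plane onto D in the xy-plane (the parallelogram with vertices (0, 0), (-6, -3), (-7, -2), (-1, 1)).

Compute the Jacobian determinant of (x, y) with respect to (u, v):

    ∂(x,y)/∂(u,v) = | -2  -1 | = (-2)(1) - (-1)(-1) = -3.
                   | -1  1 |

Its absolute value is |J| = 3 (the area scaling factor).

Substituting x = -2u - v, y = -u + v into the integrand,

    26x + 26y → -78u,

so the integral becomes

    ∬_R (-78u) · |J| du dv = ∫_0^3 ∫_0^1 (-234u) dv du.

Inner (v): -234u.
Outer (u): -1053.

Therefore ∬_D (26x + 26y) dx dy = -1053.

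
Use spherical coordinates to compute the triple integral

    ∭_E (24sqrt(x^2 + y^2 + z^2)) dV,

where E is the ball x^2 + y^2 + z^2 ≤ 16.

In spherical coordinates, x = ρ sin(φ) cos(θ), y = ρ sin(φ) sin(θ), z = ρ cos(φ), and dV = ρ^2 sin(φ) dρ dφ dθ.

The integrand becomes 24ρ, so

    ∭_E (24sqrt(x^2 + y^2 + z^2)) dV = ∫_{0}^{2π} ∫_{0}^{π} ∫_{0}^{4} (24ρ) · ρ^2 sin(φ) dρ dφ dθ.

Inner (ρ): 1536sin(φ).
Middle (φ): 3072.
Outer (θ): 6144π.

Therefore the triple integral equals 6144π.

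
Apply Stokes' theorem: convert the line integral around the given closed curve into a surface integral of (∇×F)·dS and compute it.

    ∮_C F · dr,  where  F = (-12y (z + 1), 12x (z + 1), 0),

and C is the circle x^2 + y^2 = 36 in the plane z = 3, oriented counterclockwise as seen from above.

Let S be the flat disk x^2 + y^2 ≤ 36 in the plane z = 3, with upward unit normal n̂ = ẑ. By Stokes' theorem,

    ∮_C F · dr = ∬_S (∇ × F) · n̂ dS = ∬_D (curl F)_z dA,

where D is the disk x^2 + y^2 ≤ 36.

Compute the curl of F = (-12y (z + 1), 12x (z + 1), 0):
    (∇ × F)_x = ∂F_z/∂y - ∂F_y/∂z = -12x,
    (∇ × F)_y = ∂F_x/∂z - ∂F_z/∂x = -12y,
    (∇ × F)_z = ∂F_y/∂x - ∂F_x/∂y = 24z + 24.

On z = 3, (curl F)_z = 96.

Convert to polar (x = r cos θ, y = r sin θ, dA = r dr dθ); the integrand becomes 96, so

    ∬_D (curl F)_z dA = ∫_0^{2π} ∫_0^{6} (96) · r dr dθ.

Inner (r from 0 to 6): 1728.
Outer (θ from 0 to 2π): 3456π.

Therefore ∮_C F · dr = 3456π.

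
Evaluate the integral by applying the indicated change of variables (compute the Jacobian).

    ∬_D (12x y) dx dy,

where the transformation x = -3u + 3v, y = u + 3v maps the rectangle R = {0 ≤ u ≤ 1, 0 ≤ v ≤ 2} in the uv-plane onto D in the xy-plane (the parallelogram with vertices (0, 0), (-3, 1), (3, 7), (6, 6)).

Compute the Jacobian determinant of (x, y) with respect to (u, v):

    ∂(x,y)/∂(u,v) = | -3  3 | = (-3)(3) - (3)(1) = -12.
                   | 1  3 |

Its absolute value is |J| = 12 (the area scaling factor).

Substituting x = -3u + 3v, y = u + 3v into the integrand,

    12x y → -36u^2 - 72u v + 108v^2,

so the integral becomes

    ∬_R (-36u^2 - 72u v + 108v^2) · |J| du dv = ∫_0^1 ∫_0^2 (-432u^2 - 864u v + 1296v^2) dv du.

Inner (v): -864u^2 - 1728u + 3456.
Outer (u): 2304.

Therefore ∬_D (12x y) dx dy = 2304.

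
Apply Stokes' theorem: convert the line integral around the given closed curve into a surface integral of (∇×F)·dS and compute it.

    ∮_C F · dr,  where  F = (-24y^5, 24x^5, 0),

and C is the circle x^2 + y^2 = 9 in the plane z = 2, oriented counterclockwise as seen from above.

Let S be the flat disk x^2 + y^2 ≤ 9 in the plane z = 2, with upward unit normal n̂ = ẑ. By Stokes' theorem,

    ∮_C F · dr = ∬_S (∇ × F) · n̂ dS = ∬_D (curl F)_z dA,

where D is the disk x^2 + y^2 ≤ 9.

Compute the curl of F = (-24y^5, 24x^5, 0):
    (∇ × F)_x = ∂F_z/∂y - ∂F_y/∂z = 0,
    (∇ × F)_y = ∂F_x/∂z - ∂F_z/∂x = 0,
    (∇ × F)_z = ∂F_y/∂x - ∂F_x/∂y = 120x^4 + 120y^4.

On z = 2, (curl F)_z = 120x^4 + 120y^4.

Convert to polar (x = r cos θ, y = r sin θ, dA = r dr dθ); the integrand becomes 120r^4(sin(θ)^4 + cos(θ)^4), so

    ∬_D (curl F)_z dA = ∫_0^{2π} ∫_0^{3} (120r^4(sin(θ)^4 + cos(θ)^4)) · r dr dθ.

Inner (r from 0 to 3): 14580sin(θ)^4 + 14580cos(θ)^4.
Outer (θ from 0 to 2π): 21870π.

Therefore ∮_C F · dr = 21870π.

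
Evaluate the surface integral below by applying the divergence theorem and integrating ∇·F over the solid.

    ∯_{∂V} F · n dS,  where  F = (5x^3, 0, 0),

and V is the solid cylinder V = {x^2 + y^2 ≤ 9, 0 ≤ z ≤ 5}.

By the divergence theorem,

    ∯_{∂V} F · n dS = ∭_V (∇ · F) dV.

Compute the divergence:
    ∇ · F = ∂F_x/∂x + ∂F_y/∂y + ∂F_z/∂z = 15x^2 + 0 + 0 = 15x^2.

In cylindrical coordinates, x = r cos(θ), y = r sin(θ), z = z, dV = r dr dθ dz, with 0 ≤ r ≤ 3, 0 ≤ θ ≤ 2π, 0 ≤ z ≤ 5.

The integrand, after substitution and multiplying by the volume element, becomes (15r^2cos(θ)^2) · r, so

    ∭_V (∇·F) dV = ∫_0^{2π} ∫_0^{3} ∫_0^{5} (15r^2cos(θ)^2) · r dz dr dθ.

Inner (z from 0 to 5): 75r^3cos(θ)^2.
Middle (r from 0 to 3): 6075cos(θ)^2/4.
Outer (θ from 0 to 2π): 6075π/4.

Therefore ∯_{∂V} F · n dS = 6075π/4.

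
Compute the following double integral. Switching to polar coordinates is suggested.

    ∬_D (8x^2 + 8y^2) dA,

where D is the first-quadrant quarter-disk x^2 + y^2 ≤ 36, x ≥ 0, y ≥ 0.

The region D is 0 ≤ r ≤ 6, 0 ≤ θ ≤ π/2 in polar coordinates, where x = r cos(θ), y = r sin(θ), and dA = r dr dθ.

Under the substitution, the integrand becomes 8r^2, so

    ∬_D (8x^2 + 8y^2) dA = ∫_{0}^{π/2} ∫_{0}^{6} (8r^2) · r dr dθ.

Inner integral (in r): ∫_{0}^{6} (8r^2) · r dr = 2592.

Outer integral (in θ): ∫_{0}^{π/2} (2592) dθ = 1296π.

Therefore ∬_D (8x^2 + 8y^2) dA = 1296π.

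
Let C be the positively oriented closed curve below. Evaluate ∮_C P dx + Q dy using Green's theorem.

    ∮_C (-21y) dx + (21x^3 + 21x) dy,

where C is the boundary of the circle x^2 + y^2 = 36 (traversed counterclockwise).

Green's theorem converts the closed line integral into a double integral over the enclosed region D:

    ∮_C P dx + Q dy = ∬_D (∂Q/∂x - ∂P/∂y) dA.

Here P = -21y, Q = 21x^3 + 21x, so

    ∂Q/∂x = 63x^2 + 21,    ∂P/∂y = -21,
    ∂Q/∂x - ∂P/∂y = 63x^2 + 42.

D is the region x^2 + y^2 ≤ 36. Evaluating the double integral:

In polar coordinates (x = r cos θ, y = r sin θ, dA = r dr dθ) the integrand becomes 63r^2cos(θ)^2 + 42, so

    ∬_D (63x^2 + 42) dA = ∫_0^{2π} ∫_0^{6} (63r^2cos(θ)^2 + 42) · r dr dθ.

Inner (r from 0 to 6): 20412cos(θ)^2 + 756.
Outer (θ from 0 to 2π): 21924π.

Therefore ∮_C P dx + Q dy = 21924π.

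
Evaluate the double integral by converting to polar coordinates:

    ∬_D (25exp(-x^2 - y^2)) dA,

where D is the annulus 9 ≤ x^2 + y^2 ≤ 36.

The region D is 3 ≤ r ≤ 6, 0 ≤ θ ≤ 2π in polar coordinates, where x = r cos(θ), y = r sin(θ), and dA = r dr dθ.

Under the substitution, the integrand becomes 25exp(-r^2), so

    ∬_D (25exp(-x^2 - y^2)) dA = ∫_{0}^{2π} ∫_{3}^{6} (25exp(-r^2)) · r dr dθ.

Inner integral (in r): ∫_{3}^{6} (25exp(-r^2)) · r dr = -(25 - 25exp(27))exp(-36)/2.

Outer integral (in θ): ∫_{0}^{2π} (-(25 - 25exp(27))exp(-36)/2) dθ = -25π (1 - exp(27))exp(-36).

Therefore ∬_D (25exp(-x^2 - y^2)) dA = -25π (1 - exp(27))exp(-36).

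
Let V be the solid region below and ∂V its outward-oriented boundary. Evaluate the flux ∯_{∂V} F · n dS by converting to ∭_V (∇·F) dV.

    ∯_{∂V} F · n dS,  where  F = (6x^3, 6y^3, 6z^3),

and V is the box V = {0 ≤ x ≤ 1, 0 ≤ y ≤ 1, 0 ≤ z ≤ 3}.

By the divergence theorem,

    ∯_{∂V} F · n dS = ∭_V (∇ · F) dV.

Compute the divergence:
    ∇ · F = ∂F_x/∂x + ∂F_y/∂y + ∂F_z/∂z = 18x^2 + 18y^2 + 18z^2.

V is a rectangular box, so dV = dx dy dz with 0 ≤ x ≤ 1, 0 ≤ y ≤ 1, 0 ≤ z ≤ 3.

Integrate (18x^2 + 18y^2 + 18z^2) over V as an iterated integral:

    ∭_V (∇·F) dV = ∫_0^{1} ∫_0^{1} ∫_0^{3} (18x^2 + 18y^2 + 18z^2) dz dy dx.

Inner (z from 0 to 3): 54x^2 + 54y^2 + 162.
Middle (y from 0 to 1): 54x^2 + 180.
Outer (x from 0 to 1): 198.

Therefore ∯_{∂V} F · n dS = 198.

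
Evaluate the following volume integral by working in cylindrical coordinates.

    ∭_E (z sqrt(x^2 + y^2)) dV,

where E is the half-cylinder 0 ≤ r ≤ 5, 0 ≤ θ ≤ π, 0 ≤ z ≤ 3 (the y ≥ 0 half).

In cylindrical coordinates, x = r cos(θ), y = r sin(θ), z = z, and dV = r dr dθ dz.

The integrand becomes r z, so

    ∭_E (z sqrt(x^2 + y^2)) dV = ∫_{0}^{π} ∫_{0}^{5} ∫_{0}^{3} (r z) · r dz dr dθ.

Inner (z): 9r^2/2.
Middle (r from 0 to 5): 375/2.
Outer (θ): 375π/2.

Therefore the triple integral equals 375π/2.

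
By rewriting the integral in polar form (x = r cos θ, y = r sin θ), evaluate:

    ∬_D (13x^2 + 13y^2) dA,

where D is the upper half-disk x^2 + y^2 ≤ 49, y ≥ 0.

The region D is 0 ≤ r ≤ 7, 0 ≤ θ ≤ π in polar coordinates, where x = r cos(θ), y = r sin(θ), and dA = r dr dθ.

Under the substitution, the integrand becomes 13r^2, so

    ∬_D (13x^2 + 13y^2) dA = ∫_{0}^{π} ∫_{0}^{7} (13r^2) · r dr dθ.

Inner integral (in r): ∫_{0}^{7} (13r^2) · r dr = 31213/4.

Outer integral (in θ): ∫_{0}^{π} (31213/4) dθ = 31213π/4.

Therefore ∬_D (13x^2 + 13y^2) dA = 31213π/4.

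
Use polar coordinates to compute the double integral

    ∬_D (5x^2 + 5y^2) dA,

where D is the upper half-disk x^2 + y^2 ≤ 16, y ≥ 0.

The region D is 0 ≤ r ≤ 4, 0 ≤ θ ≤ π in polar coordinates, where x = r cos(θ), y = r sin(θ), and dA = r dr dθ.

Under the substitution, the integrand becomes 5r^2, so

    ∬_D (5x^2 + 5y^2) dA = ∫_{0}^{π} ∫_{0}^{4} (5r^2) · r dr dθ.

Inner integral (in r): ∫_{0}^{4} (5r^2) · r dr = 320.

Outer integral (in θ): ∫_{0}^{π} (320) dθ = 320π.

Therefore ∬_D (5x^2 + 5y^2) dA = 320π.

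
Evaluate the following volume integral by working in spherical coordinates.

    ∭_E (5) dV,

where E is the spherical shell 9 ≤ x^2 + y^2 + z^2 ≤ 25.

In spherical coordinates, x = ρ sin(φ) cos(θ), y = ρ sin(φ) sin(θ), z = ρ cos(φ), and dV = ρ^2 sin(φ) dρ dφ dθ.

The integrand becomes 5, so

    ∭_E (5) dV = ∫_{0}^{2π} ∫_{0}^{π} ∫_{3}^{5} (5) · ρ^2 sin(φ) dρ dφ dθ.

Inner (ρ): 490sin(φ)/3.
Middle (φ): 980/3.
Outer (θ): 1960π/3.

Therefore the triple integral equals 1960π/3.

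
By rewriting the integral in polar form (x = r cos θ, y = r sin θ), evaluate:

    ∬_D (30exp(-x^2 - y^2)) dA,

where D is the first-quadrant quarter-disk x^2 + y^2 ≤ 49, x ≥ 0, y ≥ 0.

The region D is 0 ≤ r ≤ 7, 0 ≤ θ ≤ π/2 in polar coordinates, where x = r cos(θ), y = r sin(θ), and dA = r dr dθ.

Under the substitution, the integrand becomes 30exp(-r^2), so

    ∬_D (30exp(-x^2 - y^2)) dA = ∫_{0}^{π/2} ∫_{0}^{7} (30exp(-r^2)) · r dr dθ.

Inner integral (in r): ∫_{0}^{7} (30exp(-r^2)) · r dr = 15 - 15exp(-49).

Outer integral (in θ): ∫_{0}^{π/2} (15 - 15exp(-49)) dθ = -15π (1 - exp(49))exp(-49)/2.

Therefore ∬_D (30exp(-x^2 - y^2)) dA = -15π (1 - exp(49))exp(-49)/2.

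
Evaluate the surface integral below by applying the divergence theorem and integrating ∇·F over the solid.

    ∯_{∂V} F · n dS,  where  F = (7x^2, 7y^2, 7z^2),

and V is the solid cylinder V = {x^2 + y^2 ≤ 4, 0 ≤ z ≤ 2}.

By the divergence theorem,

    ∯_{∂V} F · n dS = ∭_V (∇ · F) dV.

Compute the divergence:
    ∇ · F = ∂F_x/∂x + ∂F_y/∂y + ∂F_z/∂z = 14x + 14y + 14z.

In cylindrical coordinates, x = r cos(θ), y = r sin(θ), z = z, dV = r dr dθ dz, with 0 ≤ r ≤ 2, 0 ≤ θ ≤ 2π, 0 ≤ z ≤ 2.

The integrand, after substitution and multiplying by the volume element, becomes (14sqrt(2)r sin(θ + π/4) + 14z) · r, so

    ∭_V (∇·F) dV = ∫_0^{2π} ∫_0^{2} ∫_0^{2} (14sqrt(2)r sin(θ + π/4) + 14z) · r dz dr dθ.

Inner (z from 0 to 2): 28r (sqrt(2)r sin(θ + π/4) + 1).
Middle (r from 0 to 2): 224sqrt(2)sin(θ + π/4)/3 + 56.
Outer (θ from 0 to 2π): 112π.

Therefore ∯_{∂V} F · n dS = 112π.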